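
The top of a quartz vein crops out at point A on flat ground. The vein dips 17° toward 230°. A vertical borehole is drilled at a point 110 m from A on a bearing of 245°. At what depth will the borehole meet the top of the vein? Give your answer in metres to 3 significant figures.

32.5 m

The hole lies 15° from the dip direction, so the down-dip offset is 110 × cos 15° = 106.25 m.
Depth = down-dip offset × tan(dip) = 106.25 × tan 17° = 106.25 × 0.3057
Depth = 32.48 m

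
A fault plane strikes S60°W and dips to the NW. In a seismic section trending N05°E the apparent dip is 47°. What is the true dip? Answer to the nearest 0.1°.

52.6°

The section is 55° from the strike.
tan(true dip) = tan 47° / sin 55° = 1.3091
δ = arctan(1.3091) = 52.62°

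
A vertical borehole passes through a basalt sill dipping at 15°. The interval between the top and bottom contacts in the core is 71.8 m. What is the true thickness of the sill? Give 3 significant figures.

69.4 m

True thickness t = h · cos(dip) = 71.8 × cos 15°
t = 71.8 × 0.9659 = 69.353 m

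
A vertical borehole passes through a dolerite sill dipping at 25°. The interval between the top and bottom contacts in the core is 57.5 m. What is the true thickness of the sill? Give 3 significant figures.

True thickness t = h · cos(dip) = 57.5 × cos 25°
t = 57.5 × 0.9063 = 52.113 m

52.1 m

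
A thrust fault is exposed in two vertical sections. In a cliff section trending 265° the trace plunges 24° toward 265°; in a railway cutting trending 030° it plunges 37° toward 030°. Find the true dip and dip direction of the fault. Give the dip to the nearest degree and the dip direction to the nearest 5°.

true dip 53°, dip direction 335°

Represent each trace as a vector plunging at its apparent dip toward its trend (east-north-up frame): v₁ = (-0.910, -0.080, -0.407), v₂ = (0.399, 0.692, -0.602).
n = v₁ × v₂ = (-0.329, 0.710, 0.598) (taken with n_z > 0).
True dip = arccos(n_z / |n|) = arccos(0.6069) = 52.6°.
The horizontal component of n points toward azimuth atan2(n_x, n_y) = 335°, the dip direction.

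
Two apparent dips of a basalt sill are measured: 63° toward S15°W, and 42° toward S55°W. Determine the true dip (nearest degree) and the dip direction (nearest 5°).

Each apparent-dip line lies in the plane. As unit vectors (x east, y north, z up), v₁ plunges 63°→S15°W and v₂ plunges 42°→S55°W.
n = v₁ × v₂ = (0.086, -0.464, 0.217) (taken with n_z > 0).
Dip δ = arctan(|n_h|/n_z) = arctan(0.472/0.217) = 65.3°.
The horizontal component of n points toward azimuth atan2(n_x, n_y) = 169°, the dip direction.

true dip 65°, dip direction 170°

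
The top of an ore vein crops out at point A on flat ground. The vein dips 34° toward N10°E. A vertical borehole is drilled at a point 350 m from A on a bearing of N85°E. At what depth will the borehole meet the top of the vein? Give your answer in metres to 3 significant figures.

61.1 m

The hole lies 75° from the dip direction, so the down-dip offset is 350 × cos 75° = 90.59 m.
Depth = down-dip offset × tan(dip) = 90.59 × tan 34° = 90.59 × 0.6745
Depth = 61.10 m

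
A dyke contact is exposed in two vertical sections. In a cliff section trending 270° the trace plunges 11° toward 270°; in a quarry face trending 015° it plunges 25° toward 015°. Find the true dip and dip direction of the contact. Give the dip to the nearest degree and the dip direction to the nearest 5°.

true dip 30°, dip direction 340°

The two traces are lines in the plane: v₁ = (sin 270°·cos 11°, cos 270°·cos 11°, −sin 11°), v₂ = (sin 15°·cos 25°, cos 15°·cos 25°, −sin 25°).
The plane normal is n = v₁ × v₂ ∝ (-0.167, 0.460, 0.859).
True dip = arccos(n_z / |n|) = arccos(0.8691) = 29.6°.
Dip direction = atan2(-0.167, 0.460) = 340° (azimuth of n's horizontal projection).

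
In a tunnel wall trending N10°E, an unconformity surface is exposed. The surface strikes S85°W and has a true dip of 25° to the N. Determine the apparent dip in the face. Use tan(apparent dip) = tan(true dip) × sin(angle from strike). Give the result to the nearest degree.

24°

Angle between strike (S85°W) and section (N10°E): β = 75°.
tan(apparent dip) = tan 25° · sin 75° = 0.4504
α = arctan(0.4504) = 24.25°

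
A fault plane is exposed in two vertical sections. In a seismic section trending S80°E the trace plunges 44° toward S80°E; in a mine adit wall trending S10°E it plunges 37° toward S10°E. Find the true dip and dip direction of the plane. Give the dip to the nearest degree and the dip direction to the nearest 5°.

Represent each trace as a vector plunging at its apparent dip toward its trend (east-north-up frame): v₁ = (0.708, -0.125, -0.695), v₂ = (0.139, -0.787, -0.602).
The plane normal is n = v₁ × v₂ ∝ (0.471, -0.330, 0.540).
True dip = arccos(n_z / |n|) = arccos(0.6843) = 46.8°.
The horizontal component of n points toward azimuth atan2(n_x, n_y) = 125°, the dip direction.

true dip 47°, dip direction 125°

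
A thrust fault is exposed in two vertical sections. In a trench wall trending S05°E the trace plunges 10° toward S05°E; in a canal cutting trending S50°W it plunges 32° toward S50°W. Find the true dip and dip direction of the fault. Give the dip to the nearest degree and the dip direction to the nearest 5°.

true dip 34°, dip direction 250°

Represent each trace as a vector plunging at its apparent dip toward its trend (east-north-up frame): v₁ = (0.086, -0.981, -0.174), v₂ = (-0.650, -0.545, -0.530).
Cross product v₁ × v₂ gives the pole to the plane: n ∝ (-0.425, -0.158, 0.684).
Dip δ = arctan(|n_h|/n_z) = arctan(0.454/0.684) = 33.6°.
Dip direction = atan2(-0.425, -0.158) = 250° (azimuth of n's horizontal projection).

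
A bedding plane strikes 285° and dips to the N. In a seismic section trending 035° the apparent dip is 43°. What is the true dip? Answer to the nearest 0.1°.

β = acute angle between strike 285° and section 035° = 70°.
tan(true dip) = tan 43° / sin 70° = 0.9924
δ = arctan(0.9924) = 44.78°

44.8°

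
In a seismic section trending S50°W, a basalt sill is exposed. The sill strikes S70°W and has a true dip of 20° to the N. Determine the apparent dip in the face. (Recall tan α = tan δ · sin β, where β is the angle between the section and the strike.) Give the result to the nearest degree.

7°

Angle between strike (S70°W) and section (S50°W): β = 20°.
tan(apparent dip) = tan 20° · sin 20° = 0.1245
α = arctan(0.1245) = 7.10°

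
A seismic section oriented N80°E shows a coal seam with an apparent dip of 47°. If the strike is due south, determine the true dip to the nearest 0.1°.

47.4°

The section is 80° from the strike.
tan(true dip) = tan 47° / sin 80° = 1.0889
true dip = arctan 1.0889 = 47.44°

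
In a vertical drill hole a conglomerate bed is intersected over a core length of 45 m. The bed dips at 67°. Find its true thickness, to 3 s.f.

True thickness t = h · cos(dip) = 45 × cos 67°
t = 45 × 0.3907 = 17.583 m

17.6 m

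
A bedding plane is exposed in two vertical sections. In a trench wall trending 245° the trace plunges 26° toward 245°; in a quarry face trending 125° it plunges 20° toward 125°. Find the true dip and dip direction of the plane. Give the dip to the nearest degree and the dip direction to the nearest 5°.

true dip 41°, dip direction 190°

The two traces are lines in the plane: v₁ = (sin 245°·cos 26°, cos 245°·cos 26°, −sin 26°), v₂ = (sin 125°·cos 20°, cos 125°·cos 20°, −sin 20°).
The plane normal is n = v₁ × v₂ ∝ (-0.106, -0.616, 0.731).
tan δ = √(n_x²+n_y²)/n_z = 0.625/0.731, so δ = 40.5°.
Dip direction = atan2(-0.106, -0.616) = 190° (azimuth of n's horizontal projection).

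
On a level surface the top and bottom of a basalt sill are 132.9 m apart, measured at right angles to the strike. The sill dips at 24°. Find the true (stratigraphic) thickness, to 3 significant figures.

True thickness t = w · sin(dip) = 132.9 × sin 24°
t = 132.9 × 0.4067 = 54.055 m

54.1 m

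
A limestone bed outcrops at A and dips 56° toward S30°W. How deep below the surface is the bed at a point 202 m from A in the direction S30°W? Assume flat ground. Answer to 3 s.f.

The hole is directly down-dip from the outcrop, so the down-dip offset is 202 m.
Depth = down-dip offset × tan(dip) = 202.00 × tan 56° = 202.00 × 1.4826
Depth = 299.48 m

299 m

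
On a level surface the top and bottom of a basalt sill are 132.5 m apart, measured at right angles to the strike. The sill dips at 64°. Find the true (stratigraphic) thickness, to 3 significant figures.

119 m

True thickness t = w · sin(dip) = 132.5 × sin 64°
t = 132.5 × 0.8988 = 119.090 m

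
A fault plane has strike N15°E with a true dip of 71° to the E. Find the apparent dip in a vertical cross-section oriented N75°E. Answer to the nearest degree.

Angle between strike (N15°E) and section (N75°E): β = 60°.
tan(apparent dip) = tan 71° · sin 60° = 2.5151
α = arctan(2.5151) = 68.32°

68°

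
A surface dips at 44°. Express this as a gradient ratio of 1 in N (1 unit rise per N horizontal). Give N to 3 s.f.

1 in 1.04

1 : N means tan θ = 1/N, so N = 1/tan 44° = 1/0.9657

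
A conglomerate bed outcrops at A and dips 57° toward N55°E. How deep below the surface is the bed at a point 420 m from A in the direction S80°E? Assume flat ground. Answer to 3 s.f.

The hole lies 45° from the dip direction, so the down-dip offset is 420 × cos 45° = 296.98 m.
Depth = down-dip offset × tan(dip) = 296.98 × tan 57° = 296.98 × 1.5399
Depth = 457.32 m

457 m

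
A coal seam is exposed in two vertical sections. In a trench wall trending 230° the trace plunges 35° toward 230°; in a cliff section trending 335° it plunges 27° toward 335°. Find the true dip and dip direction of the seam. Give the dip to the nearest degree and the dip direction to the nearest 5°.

true dip 45°, dip direction 275°

Represent each trace as a vector plunging at its apparent dip toward its trend (east-north-up frame): v₁ = (-0.628, -0.527, -0.574), v₂ = (-0.377, 0.808, -0.454).
The plane normal is n = v₁ × v₂ ∝ (-0.702, 0.069, 0.705).
True dip = arccos(n_z / |n|) = arccos(0.7068) = 45.0°.
Dip direction = azimuth of (n_x, n_y) = atan2(-0.702, 0.069) = 276°.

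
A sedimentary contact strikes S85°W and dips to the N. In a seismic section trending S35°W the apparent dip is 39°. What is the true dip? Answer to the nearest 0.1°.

The section is 50° from the strike.
tan(true dip) = tan 39° / sin 50° = 1.0571
δ = arctan(1.0571) = 46.59°

46.6°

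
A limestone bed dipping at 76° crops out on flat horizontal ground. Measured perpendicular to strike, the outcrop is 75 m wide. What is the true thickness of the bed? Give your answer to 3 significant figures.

72.8 m

True thickness t = w · sin(dip) = 75 × sin 76°
t = 75 × 0.9703 = 72.772 m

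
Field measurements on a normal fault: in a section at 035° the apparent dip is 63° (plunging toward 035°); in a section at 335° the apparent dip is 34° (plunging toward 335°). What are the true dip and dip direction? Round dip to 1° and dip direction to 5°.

true dip 63°, dip direction 045°

Each apparent-dip line lies in the plane. As unit vectors (x east, y north, z up), v₁ plunges 63°→035° and v₂ plunges 34°→335°.
n = v₁ × v₂ = (0.462, 0.458, 0.326) (taken with n_z > 0).
tan δ = √(n_x²+n_y²)/n_z = 0.650/0.326, so δ = 63.4°.
Dip direction = atan2(0.462, 0.458) = 45° (azimuth of n's horizontal projection).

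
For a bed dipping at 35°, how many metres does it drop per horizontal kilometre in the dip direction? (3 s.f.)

drop per km = 1000 × tan 35° = 1000 × 0.7002

700 m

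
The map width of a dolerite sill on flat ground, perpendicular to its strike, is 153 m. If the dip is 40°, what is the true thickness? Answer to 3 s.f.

True thickness t = w · sin(dip) = 153 × sin 40°
t = 153 × 0.6428 = 98.347 m

98.3 m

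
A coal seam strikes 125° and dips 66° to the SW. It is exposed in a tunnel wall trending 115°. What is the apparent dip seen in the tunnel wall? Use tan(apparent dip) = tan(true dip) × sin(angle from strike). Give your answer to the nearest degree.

21°

The section lies 10° from the strike.
tan(apparent dip) = tan 66° · sin 10° = 0.3900
apparent dip = arctan 0.3900 = 21.31°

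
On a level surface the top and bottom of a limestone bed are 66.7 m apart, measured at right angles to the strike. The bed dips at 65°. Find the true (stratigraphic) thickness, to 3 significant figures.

True thickness t = w · sin(dip) = 66.7 × sin 65°
t = 66.7 × 0.9063 = 60.451 m

60.5 m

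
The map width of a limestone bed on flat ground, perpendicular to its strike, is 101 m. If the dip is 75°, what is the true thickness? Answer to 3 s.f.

True thickness t = w · sin(dip) = 101 × sin 75°
t = 101 × 0.9659 = 97.559 m

97.6 m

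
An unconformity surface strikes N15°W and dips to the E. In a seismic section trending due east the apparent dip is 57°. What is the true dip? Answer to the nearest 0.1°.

57.9°

The section is 75° from the strike.
tan δ = tan α / sin β = tan 57° / sin 75° = 1.5399 / 0.9659 = 1.5942
true dip = arctan 1.5942 = 57.90°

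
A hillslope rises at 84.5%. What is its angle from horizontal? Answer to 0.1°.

tan θ = 84.5/100 = 0.8450
θ = arctan(0.8450) = 40.20°

40.2°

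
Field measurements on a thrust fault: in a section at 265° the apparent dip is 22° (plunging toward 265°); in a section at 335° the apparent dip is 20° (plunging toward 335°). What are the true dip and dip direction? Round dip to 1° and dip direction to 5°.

true dip 25°, dip direction 295°

Each apparent-dip line lies in the plane. As unit vectors (x east, y north, z up), v₁ plunges 22°→265° and v₂ plunges 20°→335°.
The plane normal is n = v₁ × v₂ ∝ (-0.347, 0.167, 0.819).
True dip = arccos(n_z / |n|) = arccos(0.9050) = 25.2°.
The horizontal component of n points toward azimuth atan2(n_x, n_y) = 296°, the dip direction.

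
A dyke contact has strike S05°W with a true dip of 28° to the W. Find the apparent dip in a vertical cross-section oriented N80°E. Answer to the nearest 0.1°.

27.2°

Angle between strike (S05°W) and section (N80°E): β = 75°.
tan(apparent dip) = tan 28° · sin 75° = 0.5136
apparent dip = arctan 0.5136 = 27.18°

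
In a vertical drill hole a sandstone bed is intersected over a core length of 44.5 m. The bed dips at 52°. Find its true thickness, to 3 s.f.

True thickness t = h · cos(dip) = 44.5 × cos 52°
t = 44.5 × 0.6157 = 27.397 m

27.4 m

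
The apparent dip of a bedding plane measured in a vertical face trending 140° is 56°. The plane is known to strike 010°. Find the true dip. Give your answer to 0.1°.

62.7°

The section is 50° from the strike.
tan δ = tan α / sin β = tan 56° / sin 50° = 1.4826 / 0.7660 = 1.9353
δ = arctan(1.9353) = 62.67°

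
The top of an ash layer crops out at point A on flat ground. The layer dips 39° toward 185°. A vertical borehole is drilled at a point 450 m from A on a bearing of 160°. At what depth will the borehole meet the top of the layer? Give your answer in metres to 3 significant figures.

330 m

The hole lies 25° from the dip direction, so the down-dip offset is 450 × cos 25° = 407.84 m.
Depth = down-dip offset × tan(dip) = 407.84 × tan 39° = 407.84 × 0.8098
Depth = 330.26 m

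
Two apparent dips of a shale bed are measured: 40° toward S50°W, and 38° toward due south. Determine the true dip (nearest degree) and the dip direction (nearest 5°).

true dip 42°, dip direction 210°

Represent each trace as a vector plunging at its apparent dip toward its trend (east-north-up frame): v₁ = (-0.587, -0.492, -0.643), v₂ = (0.000, -0.788, -0.616).
Cross product v₁ × v₂ gives the pole to the plane: n ∝ (-0.203, -0.361, 0.462).
True dip = arccos(n_z / |n|) = arccos(0.7446) = 41.9°.
Dip direction = atan2(-0.203, -0.361) = 209° (azimuth of n's horizontal projection).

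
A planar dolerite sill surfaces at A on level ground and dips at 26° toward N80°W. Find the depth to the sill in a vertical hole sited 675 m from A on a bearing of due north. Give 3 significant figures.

The hole lies 80° from the dip direction, so the down-dip offset is 675 × cos 80° = 117.21 m.
Depth = down-dip offset × tan(dip) = 117.21 × tan 26° = 117.21 × 0.4877
Depth = 57.17 m

57.2 m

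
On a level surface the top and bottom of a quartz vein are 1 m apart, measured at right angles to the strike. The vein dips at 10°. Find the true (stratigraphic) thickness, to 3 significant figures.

0.174 m

True thickness t = w · sin(dip) = 1 × sin 10°
t = 1 × 0.1736 = 0.174 m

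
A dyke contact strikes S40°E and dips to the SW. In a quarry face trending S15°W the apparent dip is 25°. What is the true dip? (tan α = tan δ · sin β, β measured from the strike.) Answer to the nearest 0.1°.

β = acute angle between strike S40°E and section S15°W = 55°.
tan δ = tan α / sin β = tan 25° / sin 55° = 0.4663 / 0.8192 = 0.5693
δ = arctan(0.5693) = 29.65°

29.7°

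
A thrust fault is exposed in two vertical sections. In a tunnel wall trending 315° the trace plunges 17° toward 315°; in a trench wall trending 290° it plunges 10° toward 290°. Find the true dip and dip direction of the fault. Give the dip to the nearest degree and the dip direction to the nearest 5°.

The two traces are lines in the plane: v₁ = (sin 315°·cos 17°, cos 315°·cos 17°, −sin 17°), v₂ = (sin 290°·cos 10°, cos 290°·cos 10°, −sin 10°).
The plane normal is n = v₁ × v₂ ∝ (-0.019, 0.153, 0.398).
Dip δ = arctan(|n_h|/n_z) = arctan(0.154/0.398) = 21.2°.
Dip direction = atan2(-0.019, 0.153) = 353° (azimuth of n's horizontal projection).

true dip 21°, dip direction 355°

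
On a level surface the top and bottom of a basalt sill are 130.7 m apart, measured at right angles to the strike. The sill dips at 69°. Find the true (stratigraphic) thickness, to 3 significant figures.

True thickness t = w · sin(dip) = 130.7 × sin 69°
t = 130.7 × 0.9336 = 122.019 m

122 m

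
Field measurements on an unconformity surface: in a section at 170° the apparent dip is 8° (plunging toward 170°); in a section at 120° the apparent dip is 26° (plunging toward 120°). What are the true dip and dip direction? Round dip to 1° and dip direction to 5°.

Represent each trace as a vector plunging at its apparent dip toward its trend (east-north-up frame): v₁ = (0.172, -0.975, -0.139), v₂ = (0.778, -0.449, -0.438).
Cross product v₁ × v₂ gives the pole to the plane: n ∝ (0.365, -0.033, 0.682).
Dip δ = arctan(|n_h|/n_z) = arctan(0.366/0.682) = 28.3°.
The horizontal component of n points toward azimuth atan2(n_x, n_y) = 95°, the dip direction.

true dip 28°, dip direction 095°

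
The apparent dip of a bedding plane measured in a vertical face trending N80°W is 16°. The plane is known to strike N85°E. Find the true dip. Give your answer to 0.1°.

47.9°

β = acute angle between strike N85°E and section N80°W = 15°.
tan δ = tan α / sin β = tan 16° / sin 15° = 0.2867 / 0.2588 = 1.1079
true dip = arctan 1.1079 = 47.93°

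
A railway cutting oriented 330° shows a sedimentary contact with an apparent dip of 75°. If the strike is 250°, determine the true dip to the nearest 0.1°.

β = acute angle between strike 250° and section 330° = 80°.
tan δ = tan α / sin β = tan 75° / sin 80° = 3.7321 / 0.9848 = 3.7896
δ = arctan(3.7896) = 75.22°

75.2°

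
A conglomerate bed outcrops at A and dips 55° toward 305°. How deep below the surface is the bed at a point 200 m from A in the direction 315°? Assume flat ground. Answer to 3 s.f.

The hole lies 10° from the dip direction, so the down-dip offset is 200 × cos 10° = 196.96 m.
Depth = down-dip offset × tan(dip) = 196.96 × tan 55° = 196.96 × 1.4281
Depth = 281.29 m

281 m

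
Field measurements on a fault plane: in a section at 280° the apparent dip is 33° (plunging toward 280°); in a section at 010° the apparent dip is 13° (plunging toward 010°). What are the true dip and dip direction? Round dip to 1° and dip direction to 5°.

The two traces are lines in the plane: v₁ = (sin 280°·cos 33°, cos 280°·cos 33°, −sin 33°), v₂ = (sin 10°·cos 13°, cos 10°·cos 13°, −sin 13°).
Cross product v₁ × v₂ gives the pole to the plane: n ∝ (-0.490, 0.278, 0.817).
Dip δ = arctan(|n_h|/n_z) = arctan(0.563/0.817) = 34.6°.
The horizontal component of n points toward azimuth atan2(n_x, n_y) = 300°, the dip direction.

true dip 35°, dip direction 300°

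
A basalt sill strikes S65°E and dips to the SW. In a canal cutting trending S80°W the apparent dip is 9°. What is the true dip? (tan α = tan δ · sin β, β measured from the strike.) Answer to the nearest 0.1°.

15.4°

β = acute angle between strike S65°E and section S80°W = 35°.
tan(true dip) = tan 9° / sin 35° = 0.2761
true dip = arctan 0.2761 = 15.44°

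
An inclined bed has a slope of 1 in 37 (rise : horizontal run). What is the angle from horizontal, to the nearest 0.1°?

tan θ = 1/37 = 0.0270
θ = arctan(0.0270) = 1.55°

1.5°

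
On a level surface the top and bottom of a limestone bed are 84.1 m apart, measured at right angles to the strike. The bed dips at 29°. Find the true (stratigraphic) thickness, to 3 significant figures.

40.8 m

True thickness t = w · sin(dip) = 84.1 × sin 29°
t = 84.1 × 0.4848 = 40.772 m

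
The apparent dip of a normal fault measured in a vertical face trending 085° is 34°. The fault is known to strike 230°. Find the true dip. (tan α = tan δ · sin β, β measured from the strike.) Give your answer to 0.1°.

β = acute angle between strike 230° and section 085° = 35°.
tan(true dip) = tan 34° / sin 35° = 1.1760
true dip = arctan 1.1760 = 49.62°

49.6°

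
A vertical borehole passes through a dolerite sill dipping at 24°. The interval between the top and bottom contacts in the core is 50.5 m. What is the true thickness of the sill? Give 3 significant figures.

46.1 m

True thickness t = h · cos(dip) = 50.5 × cos 24°
t = 50.5 × 0.9135 = 46.134 m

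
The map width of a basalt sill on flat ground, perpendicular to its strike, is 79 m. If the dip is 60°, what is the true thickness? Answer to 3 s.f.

True thickness t = w · sin(dip) = 79 × sin 60°
t = 79 × 0.8660 = 68.416 m

68.4 m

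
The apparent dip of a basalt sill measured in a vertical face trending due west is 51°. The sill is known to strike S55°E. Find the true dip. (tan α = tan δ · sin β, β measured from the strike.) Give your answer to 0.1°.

65.1°

β = acute angle between strike S55°E and section due west = 35°.
tan δ = tan α / sin β = tan 51° / sin 35° = 1.2349 / 0.5736 = 2.1530
δ = arctan(2.1530) = 65.09°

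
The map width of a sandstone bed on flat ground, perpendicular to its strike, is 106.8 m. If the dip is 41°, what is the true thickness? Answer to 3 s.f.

70.1 m

True thickness t = w · sin(dip) = 106.8 × sin 41°
t = 106.8 × 0.6561 = 70.067 m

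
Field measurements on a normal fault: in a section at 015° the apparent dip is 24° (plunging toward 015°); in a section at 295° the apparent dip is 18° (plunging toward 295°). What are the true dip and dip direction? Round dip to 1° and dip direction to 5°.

The two traces are lines in the plane: v₁ = (sin 15°·cos 24°, cos 15°·cos 24°, −sin 24°), v₂ = (sin 295°·cos 18°, cos 295°·cos 18°, −sin 18°).
The plane normal is n = v₁ × v₂ ∝ (-0.109, 0.424, 0.856).
tan δ = √(n_x²+n_y²)/n_z = 0.437/0.856, so δ = 27.1°.
Dip direction = atan2(-0.109, 0.424) = 346° (azimuth of n's horizontal projection).

true dip 27°, dip direction 345°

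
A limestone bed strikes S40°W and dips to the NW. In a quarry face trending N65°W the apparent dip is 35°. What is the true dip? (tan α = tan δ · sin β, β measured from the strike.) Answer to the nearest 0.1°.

35.9°

The section is 75° from the strike.
tan(true dip) = tan 35° / sin 75° = 0.7249
true dip = arctan 0.7249 = 35.94°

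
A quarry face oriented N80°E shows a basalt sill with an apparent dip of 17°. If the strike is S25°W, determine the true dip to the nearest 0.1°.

The section is 55° from the strike.
tan δ = tan α / sin β = tan 17° / sin 55° = 0.3057 / 0.8192 = 0.3732
δ = arctan(0.3732) = 20.47°

20.5°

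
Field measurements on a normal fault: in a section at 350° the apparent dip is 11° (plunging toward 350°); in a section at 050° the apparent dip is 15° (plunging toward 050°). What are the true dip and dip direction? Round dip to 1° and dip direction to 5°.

true dip 15°, dip direction 035°

The two traces are lines in the plane: v₁ = (sin 350°·cos 11°, cos 350°·cos 11°, −sin 11°), v₂ = (sin 50°·cos 15°, cos 50°·cos 15°, −sin 15°).
n = v₁ × v₂ = (0.132, 0.185, 0.821) (taken with n_z > 0).
tan δ = √(n_x²+n_y²)/n_z = 0.227/0.821, so δ = 15.5°.
The horizontal component of n points toward azimuth atan2(n_x, n_y) = 35°, the dip direction.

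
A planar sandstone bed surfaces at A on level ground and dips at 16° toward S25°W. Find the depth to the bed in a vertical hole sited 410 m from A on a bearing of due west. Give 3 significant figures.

49.7 m

The hole lies 65° from the dip direction, so the down-dip offset is 410 × cos 65° = 173.27 m.
Depth = down-dip offset × tan(dip) = 173.27 × tan 16° = 173.27 × 0.2867
Depth = 49.69 m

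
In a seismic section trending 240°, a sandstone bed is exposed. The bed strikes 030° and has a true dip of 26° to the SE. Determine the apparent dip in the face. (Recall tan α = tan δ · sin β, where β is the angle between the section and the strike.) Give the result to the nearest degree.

14°

Angle between strike (030°) and section (240°): β = 30°.
tan(apparent dip) = tan 26° · sin 30° = 0.2439
α = arctan(0.2439) = 13.71°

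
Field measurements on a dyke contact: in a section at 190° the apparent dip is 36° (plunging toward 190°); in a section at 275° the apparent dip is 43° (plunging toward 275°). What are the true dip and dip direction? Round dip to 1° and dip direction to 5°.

Represent each trace as a vector plunging at its apparent dip toward its trend (east-north-up frame): v₁ = (-0.140, -0.797, -0.588), v₂ = (-0.729, 0.064, -0.682).
n = v₁ × v₂ = (-0.581, -0.332, 0.589) (taken with n_z > 0).
Dip δ = arctan(|n_h|/n_z) = arctan(0.669/0.589) = 48.6°.
Dip direction = atan2(-0.581, -0.332) = 240° (azimuth of n's horizontal projection).

true dip 49°, dip direction 240°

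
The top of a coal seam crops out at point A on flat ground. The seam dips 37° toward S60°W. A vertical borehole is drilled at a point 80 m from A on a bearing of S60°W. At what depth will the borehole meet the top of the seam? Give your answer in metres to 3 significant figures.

60.3 m

The hole is directly down-dip from the outcrop, so the down-dip offset is 80 m.
Depth = down-dip offset × tan(dip) = 80.00 × tan 37° = 80.00 × 0.7536
Depth = 60.28 m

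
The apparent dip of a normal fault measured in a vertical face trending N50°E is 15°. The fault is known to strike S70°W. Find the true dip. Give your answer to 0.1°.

38.1°

The section is 20° from the strike.
tan δ = tan α / sin β = tan 15° / sin 20° = 0.2679 / 0.3420 = 0.7834
true dip = arctan 0.7834 = 38.08°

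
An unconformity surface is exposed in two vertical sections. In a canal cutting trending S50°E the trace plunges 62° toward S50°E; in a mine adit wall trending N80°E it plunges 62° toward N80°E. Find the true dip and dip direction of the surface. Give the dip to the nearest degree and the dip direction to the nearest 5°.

Represent each trace as a vector plunging at its apparent dip toward its trend (east-north-up frame): v₁ = (0.360, -0.302, -0.883), v₂ = (0.462, 0.082, -0.883).
The plane normal is n = v₁ × v₂ ∝ (0.338, -0.091, 0.169).
tan δ = √(n_x²+n_y²)/n_z = 0.350/0.169, so δ = 64.3°.
Dip direction = azimuth of (n_x, n_y) = atan2(0.338, -0.091) = 105°.

true dip 64°, dip direction 105°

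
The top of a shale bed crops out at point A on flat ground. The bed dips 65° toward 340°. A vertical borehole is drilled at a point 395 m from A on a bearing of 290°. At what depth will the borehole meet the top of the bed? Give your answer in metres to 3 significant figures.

544 m

The hole lies 50° from the dip direction, so the down-dip offset is 395 × cos 50° = 253.90 m.
Depth = down-dip offset × tan(dip) = 253.90 × tan 65° = 253.90 × 2.1445
Depth = 544.49 m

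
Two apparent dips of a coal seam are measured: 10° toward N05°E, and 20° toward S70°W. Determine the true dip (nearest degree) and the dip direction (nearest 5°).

Represent each trace as a vector plunging at its apparent dip toward its trend (east-north-up frame): v₁ = (0.086, 0.981, -0.174), v₂ = (-0.883, -0.321, -0.342).
n = v₁ × v₂ = (-0.391, 0.183, 0.839) (taken with n_z > 0).
True dip = arccos(n_z / |n|) = arccos(0.8890) = 27.2°.
The horizontal component of n points toward azimuth atan2(n_x, n_y) = 295°, the dip direction.

true dip 27°, dip direction 295°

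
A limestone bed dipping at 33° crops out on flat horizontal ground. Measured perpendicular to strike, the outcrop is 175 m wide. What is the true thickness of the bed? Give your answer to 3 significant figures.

95.3 m

True thickness t = w · sin(dip) = 175 × sin 33°
t = 175 × 0.5446 = 95.312 m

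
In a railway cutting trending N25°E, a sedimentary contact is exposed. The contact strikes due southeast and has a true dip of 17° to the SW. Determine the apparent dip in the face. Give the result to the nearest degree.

16°

The section lies 70° from the strike.
tan α = tan 17° × sin 70° = 0.3057 × 0.9397 = 0.2873
α = arctan(0.2873) = 16.03°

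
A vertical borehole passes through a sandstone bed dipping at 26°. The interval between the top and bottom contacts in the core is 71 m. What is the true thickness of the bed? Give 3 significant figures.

63.8 m

True thickness t = h · cos(dip) = 71 × cos 26°
t = 71 × 0.8988 = 63.814 m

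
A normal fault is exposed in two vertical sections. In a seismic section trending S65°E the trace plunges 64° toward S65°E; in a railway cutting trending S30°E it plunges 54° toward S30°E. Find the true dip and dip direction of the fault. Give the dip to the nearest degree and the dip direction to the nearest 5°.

true dip 65°, dip direction 100°

Each apparent-dip line lies in the plane. As unit vectors (x east, y north, z up), v₁ plunges 64°→S65°E and v₂ plunges 54°→S30°E.
Cross product v₁ × v₂ gives the pole to the plane: n ∝ (0.308, -0.057, 0.148).
True dip = arccos(n_z / |n|) = arccos(0.4271) = 64.7°.
Dip direction = atan2(0.308, -0.057) = 101° (azimuth of n's horizontal projection).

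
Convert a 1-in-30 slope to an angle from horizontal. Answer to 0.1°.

tan θ = 1/30 = 0.0333
θ = arctan(0.0333) = 1.91°

1.9°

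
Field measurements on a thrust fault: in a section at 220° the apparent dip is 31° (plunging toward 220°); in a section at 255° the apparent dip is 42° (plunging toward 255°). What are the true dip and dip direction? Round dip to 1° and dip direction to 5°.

Represent each trace as a vector plunging at its apparent dip toward its trend (east-north-up frame): v₁ = (-0.551, -0.657, -0.515), v₂ = (-0.718, -0.192, -0.669).
The plane normal is n = v₁ × v₂ ∝ (-0.340, -0.001, 0.365).
True dip = arccos(n_z / |n|) = arccos(0.7318) = 43.0°.
The horizontal component of n points toward azimuth atan2(n_x, n_y) = 270°, the dip direction.

true dip 43°, dip direction 270°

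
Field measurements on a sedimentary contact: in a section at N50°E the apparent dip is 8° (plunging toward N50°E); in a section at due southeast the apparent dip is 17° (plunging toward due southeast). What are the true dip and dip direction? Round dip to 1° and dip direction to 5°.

Represent each trace as a vector plunging at its apparent dip toward its trend (east-north-up frame): v₁ = (0.759, 0.637, -0.139), v₂ = (0.676, -0.676, -0.292).
The plane normal is n = v₁ × v₂ ∝ (0.280, -0.128, 0.943).
tan δ = √(n_x²+n_y²)/n_z = 0.308/0.943, so δ = 18.1°.
Dip direction = atan2(0.280, -0.128) = 114° (azimuth of n's horizontal projection).

true dip 18°, dip direction 115°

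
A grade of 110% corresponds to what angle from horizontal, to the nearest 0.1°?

47.7°

tan θ = 110/100 = 1.1000
θ = arctan(1.1000) = 47.73°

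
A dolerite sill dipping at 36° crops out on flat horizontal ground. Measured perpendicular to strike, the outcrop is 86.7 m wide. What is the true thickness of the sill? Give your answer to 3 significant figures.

True thickness t = w · sin(dip) = 86.7 × sin 36°
t = 86.7 × 0.5878 = 50.961 m

51.0 m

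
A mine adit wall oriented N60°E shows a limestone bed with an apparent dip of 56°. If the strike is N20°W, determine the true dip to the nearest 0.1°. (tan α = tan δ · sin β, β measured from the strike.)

56.4°

β = acute angle between strike N20°W and section N60°E = 80°.
tan δ = tan α / sin β = tan 56° / sin 80° = 1.4826 / 0.9848 = 1.5054
δ = arctan(1.5054) = 56.41°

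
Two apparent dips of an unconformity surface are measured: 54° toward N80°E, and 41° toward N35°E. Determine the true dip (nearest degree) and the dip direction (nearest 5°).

true dip 54°, dip direction 085°

Represent each trace as a vector plunging at its apparent dip toward its trend (east-north-up frame): v₁ = (0.579, 0.102, -0.809), v₂ = (0.433, 0.618, -0.656).
The plane normal is n = v₁ × v₂ ∝ (0.433, 0.030, 0.314).
Dip δ = arctan(|n_h|/n_z) = arctan(0.434/0.314) = 54.2°.
Dip direction = azimuth of (n_x, n_y) = atan2(0.433, 0.030) = 86°.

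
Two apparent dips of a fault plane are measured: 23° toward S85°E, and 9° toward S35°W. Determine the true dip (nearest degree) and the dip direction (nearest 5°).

Represent each trace as a vector plunging at its apparent dip toward its trend (east-north-up frame): v₁ = (0.917, -0.080, -0.391), v₂ = (-0.567, -0.809, -0.156).
Cross product v₁ × v₂ gives the pole to the plane: n ∝ (0.304, -0.365, 0.787).
tan δ = √(n_x²+n_y²)/n_z = 0.475/0.787, so δ = 31.1°.
The horizontal component of n points toward azimuth atan2(n_x, n_y) = 140°, the dip direction.

true dip 31°, dip direction 140°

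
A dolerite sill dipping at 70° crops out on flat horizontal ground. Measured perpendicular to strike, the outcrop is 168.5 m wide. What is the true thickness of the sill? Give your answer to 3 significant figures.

158 m

True thickness t = w · sin(dip) = 168.5 × sin 70°
t = 168.5 × 0.9397 = 158.338 m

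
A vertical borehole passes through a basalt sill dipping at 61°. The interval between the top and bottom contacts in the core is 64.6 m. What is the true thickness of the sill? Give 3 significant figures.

31.3 m

True thickness t = h · cos(dip) = 64.6 × cos 61°
t = 64.6 × 0.4848 = 31.319 m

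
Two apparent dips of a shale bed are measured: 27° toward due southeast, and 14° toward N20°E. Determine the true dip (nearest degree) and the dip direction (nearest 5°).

true dip 36°, dip direction 090°

Represent each trace as a vector plunging at its apparent dip toward its trend (east-north-up frame): v₁ = (0.630, -0.630, -0.454), v₂ = (0.332, 0.912, -0.242).
n = v₁ × v₂ = (0.566, 0.002, 0.784) (taken with n_z > 0).
tan δ = √(n_x²+n_y²)/n_z = 0.566/0.784, so δ = 35.9°.
Dip direction = atan2(0.566, 0.002) = 90° (azimuth of n's horizontal projection).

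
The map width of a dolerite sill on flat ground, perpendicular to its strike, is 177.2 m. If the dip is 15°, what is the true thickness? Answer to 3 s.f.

45.9 m

True thickness t = w · sin(dip) = 177.2 × sin 15°
t = 177.2 × 0.2588 = 45.863 m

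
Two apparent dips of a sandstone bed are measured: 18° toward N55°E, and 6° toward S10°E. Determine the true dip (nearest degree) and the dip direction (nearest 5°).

Represent each trace as a vector plunging at its apparent dip toward its trend (east-north-up frame): v₁ = (0.779, 0.546, -0.309), v₂ = (0.173, -0.979, -0.105).
n = v₁ × v₂ = (0.360, -0.028, 0.857) (taken with n_z > 0).
tan δ = √(n_x²+n_y²)/n_z = 0.361/0.857, so δ = 22.8°.
Dip direction = atan2(0.360, -0.028) = 94° (azimuth of n's horizontal projection).

true dip 23°, dip direction 095°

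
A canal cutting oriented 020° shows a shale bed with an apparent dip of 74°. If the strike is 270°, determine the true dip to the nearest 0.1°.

74.9°

β = acute angle between strike 270° and section 020° = 70°.
tan(true dip) = tan 74° / sin 70° = 3.7112
true dip = arctan 3.7112 = 74.92°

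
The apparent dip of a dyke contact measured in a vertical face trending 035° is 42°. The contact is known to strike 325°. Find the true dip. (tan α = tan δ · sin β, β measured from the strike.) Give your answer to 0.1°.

43.8°

The section is 70° from the strike.
tan(true dip) = tan 42° / sin 70° = 0.9582
true dip = arctan 0.9582 = 43.78°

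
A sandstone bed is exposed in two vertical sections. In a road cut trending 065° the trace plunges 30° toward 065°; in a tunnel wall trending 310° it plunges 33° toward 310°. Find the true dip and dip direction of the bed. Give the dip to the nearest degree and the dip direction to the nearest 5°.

true dip 49°, dip direction 005°

Represent each trace as a vector plunging at its apparent dip toward its trend (east-north-up frame): v₁ = (0.785, 0.366, -0.500), v₂ = (-0.642, 0.539, -0.545).
Cross product v₁ × v₂ gives the pole to the plane: n ∝ (0.070, 0.749, 0.658).
Dip δ = arctan(|n_h|/n_z) = arctan(0.752/0.658) = 48.8°.
The horizontal component of n points toward azimuth atan2(n_x, n_y) = 5°, the dip direction.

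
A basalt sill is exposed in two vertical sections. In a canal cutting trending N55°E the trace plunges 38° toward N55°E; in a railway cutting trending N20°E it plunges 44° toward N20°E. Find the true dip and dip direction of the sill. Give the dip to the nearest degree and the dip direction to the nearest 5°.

Each apparent-dip line lies in the plane. As unit vectors (x east, y north, z up), v₁ plunges 38°→N55°E and v₂ plunges 44°→N20°E.
Cross product v₁ × v₂ gives the pole to the plane: n ∝ (0.102, 0.297, 0.325).
tan δ = √(n_x²+n_y²)/n_z = 0.314/0.325, so δ = 44.0°.
Dip direction = azimuth of (n_x, n_y) = atan2(0.102, 0.297) = 19°.

true dip 44°, dip direction 020°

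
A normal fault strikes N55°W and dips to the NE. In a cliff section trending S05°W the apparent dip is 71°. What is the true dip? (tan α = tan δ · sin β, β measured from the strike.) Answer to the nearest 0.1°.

β = acute angle between strike N55°W and section S05°W = 60°.
tan(true dip) = tan 71° / sin 60° = 3.3535
δ = arctan(3.3535) = 73.40°

73.4°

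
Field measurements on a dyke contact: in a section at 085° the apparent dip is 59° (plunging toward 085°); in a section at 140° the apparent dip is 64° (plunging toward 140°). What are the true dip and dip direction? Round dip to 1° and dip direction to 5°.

Represent each trace as a vector plunging at its apparent dip toward its trend (east-north-up frame): v₁ = (0.513, 0.045, -0.857), v₂ = (0.282, -0.336, -0.899).
n = v₁ × v₂ = (0.328, -0.220, 0.185) (taken with n_z > 0).
tan δ = √(n_x²+n_y²)/n_z = 0.395/0.185, so δ = 64.9°.
Dip direction = azimuth of (n_x, n_y) = atan2(0.328, -0.220) = 124°.

true dip 65°, dip direction 125°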